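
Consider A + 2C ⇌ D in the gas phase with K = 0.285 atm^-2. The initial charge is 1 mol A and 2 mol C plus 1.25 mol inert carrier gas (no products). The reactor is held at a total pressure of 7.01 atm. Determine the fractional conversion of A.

X = 0.541

Basis: 1 mol A initially; let X = conversion of A. Extent ξ = X.
Moles: n_A = 1 − X; n_C = 2 − 2X; n_D = X; n_I = 1.25 (inert).
Summing: n_T = 4.25 − 2X.
y_i = n_i/n_T, p_i = y_i·P. K = p_D / (p_A p_C^2).
This yields a degree-3 equation in X; solving on (0,1), X = 0.541.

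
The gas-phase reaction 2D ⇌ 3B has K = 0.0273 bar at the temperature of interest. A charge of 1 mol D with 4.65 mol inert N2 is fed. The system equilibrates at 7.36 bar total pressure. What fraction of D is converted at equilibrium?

Take 1 mol D as basis and let X be its fractional conversion, so ξ = 0.5X.
At extent ξ: n_D = 1 − X; n_B = 1.5X; n_I = 4.65 (inert).
Summing: n_T = 5.65 + 0.5X.
With p_i = (n_i/n_T)P, K = p_B^3 / (p_D^2).
Equating to 0.0273 bar and solving on 0 < X < 1: X = 0.164.

X = 0.164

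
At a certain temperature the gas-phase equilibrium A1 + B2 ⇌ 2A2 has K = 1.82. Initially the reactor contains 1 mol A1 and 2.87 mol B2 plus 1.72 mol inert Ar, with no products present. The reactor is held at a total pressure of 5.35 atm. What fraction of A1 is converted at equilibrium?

Basis: 1 mol A1 initially; let X = conversion of A1. Extent ξ = X.
Mole table: n_A1 = 1 − X; n_B2 = 2.87 − X; n_A2 = 2X; n_I = 1.72 (inert).
Total moles n_T = 5.59 (Δν = 0, constant).
With p_i = (n_i/n_T)P, K = p_A2^2 / (p_A1 p_B2).
Setting this equal to 1.82 and taking the physical root (0 < X < 1) gives X = 0.622.

X = 0.622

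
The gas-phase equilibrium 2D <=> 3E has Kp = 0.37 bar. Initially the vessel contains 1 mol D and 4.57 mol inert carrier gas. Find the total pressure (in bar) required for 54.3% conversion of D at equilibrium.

P = 0.835 bar

Basis: 1 mol D initially; let X = conversion of D. Extent ξ = 0.5X.
At extent ξ: n_D = 1 − X; n_E = 1.5X; n_I = 4.57 (inert).
Total moles n_T = 5.57 + 0.5X.
Kp = p_E^3 / (p_D^2) with p_i = (n_i/n_T)·P.
At X = 0.543: the mole-fraction product g(X) = Π y_i^ν_i = 0.4429. Since Kp = g(X)·P^{1}, P = (Kp/g)^(1/1) = (0.37/0.4429)^(1/1) = 0.835 bar.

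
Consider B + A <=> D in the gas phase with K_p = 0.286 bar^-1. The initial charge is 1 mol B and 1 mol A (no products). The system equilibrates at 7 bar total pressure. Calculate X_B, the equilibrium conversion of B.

X = 0.423

Basis: 1 mol B initially; let X = conversion of B. Extent ξ = X.
Moles: n_B = 1 − X; n_A = 1 − X; n_D = X.
n_T = Σnᵢ = 2 − X.
y_i = n_i/n_T, p_i = y_i·P. K_p = p_D / (p_B p_A).
Substituting and setting equal to 0.286 bar^-1 gives a polynomial in X; the root in (0,1) is X = 0.423.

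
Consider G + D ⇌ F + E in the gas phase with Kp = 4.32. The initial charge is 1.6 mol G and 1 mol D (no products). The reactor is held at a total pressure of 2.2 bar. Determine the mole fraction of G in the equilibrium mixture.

Take 1 mol D as basis and let X be its fractional conversion, so ξ = X.
Moles: n_G = 1.6 − X; n_D = 1 − X; n_F = X; n_E = X.
Total moles n_T = 2.6 (Δν = 0, constant).
Mole fractions y_i = n_i/n_T; Kp = p_F p_E / (p_G p_D) with p_i = y_i·P.
Setting this equal to 4.32 and taking the physical root (0 < X < 1) gives X = 0.809.
Then n_G = 0.791, n_T = 2.6, so y_G = 0.304.

y_G = 0.304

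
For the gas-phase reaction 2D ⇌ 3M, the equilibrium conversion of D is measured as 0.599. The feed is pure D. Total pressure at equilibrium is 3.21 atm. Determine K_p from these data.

K_p = 11.1 atm

Basis: 1 mol D initially; let X = conversion of D. Extent ξ = 0.5X.
Species balance: n_D = 1 − X; n_M = 1.5X.
Total moles n_T = 1 + 0.5X.
At X = 0.599: n_D = 0.401, n_M = 0.898, n_T = 1.3.
p_i = (n_i/n_T)·P. K_p = p_M^3 / (p_D^2) = 11.1 atm.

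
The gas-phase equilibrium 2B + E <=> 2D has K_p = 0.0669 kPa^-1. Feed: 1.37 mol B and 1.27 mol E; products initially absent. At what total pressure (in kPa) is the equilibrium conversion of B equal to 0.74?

P = 338 kPa

Basis: 1.37 mol B initially; let X = conversion of B. Extent ξ = 0.685X.
At extent ξ: n_B = 1.37 − 1.37X; n_E = 1.27 − 0.685X; n_D = 1.37X.
Summing: n_T = 2.64 − 0.685X.
K_p = p_D^2 / (p_B^2 p_E) with p_i = (n_i/n_T)·P.
At X = 0.74: the mole-fraction product g(X) = Π y_i^ν_i = 22.64. Since K_p = g(X)·P^{-1}, P = (g/K_p)^(1/1) = (22.64/0.0669)^(1/1) = 338 kPa.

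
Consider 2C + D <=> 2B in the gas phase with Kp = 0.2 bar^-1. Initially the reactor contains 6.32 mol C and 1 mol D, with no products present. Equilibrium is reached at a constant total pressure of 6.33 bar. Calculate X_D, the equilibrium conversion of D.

X = 0.649

Basis: 1 mol D initially; let X = conversion of D. Extent ξ = X.
Species balance: n_C = 6.32 − 2X; n_D = 1 − X; n_B = 2X.
Summing: n_T = 7.32 − X.
With p_i = (n_i/n_T)P, Kp = p_B^2 / (p_C^2 p_D).
Substituting and setting equal to 0.2 bar^-1 gives a polynomial in X; the root in (0,1) is X = 0.649.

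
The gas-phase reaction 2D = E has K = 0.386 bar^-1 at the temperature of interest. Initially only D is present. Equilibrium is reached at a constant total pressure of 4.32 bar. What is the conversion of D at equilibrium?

X = 0.639

Basis: 1 mol D initially; let X = conversion of D. Extent ξ = 0.5X.
Mole table: n_D = 1 − X; n_E = 0.5X.
Summing: n_T = 1 − 0.5X.
y_i = n_i/n_T, p_i = y_i·P. K = p_E / (p_D^2).
Setting this equal to 0.386 bar^-1 and taking the physical root (0 < X < 1) gives X = 0.639.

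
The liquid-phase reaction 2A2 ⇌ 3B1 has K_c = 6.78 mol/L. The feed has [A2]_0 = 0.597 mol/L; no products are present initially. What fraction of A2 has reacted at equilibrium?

X = 0.689

Let X = conversion of A2; extent ξ = 0.597X/2 mol/L.
Concentrations: [A2] = 0.597 − 0.597X; [B1] = 0.895X.
K_c = [B1]^3 / ([A2]^2).
This equals 6.78 at X = 0.689 (the root in 0 < X < 1).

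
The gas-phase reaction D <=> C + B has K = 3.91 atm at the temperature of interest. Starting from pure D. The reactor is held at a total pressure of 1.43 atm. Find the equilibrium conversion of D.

Take 1 mol D as basis and let X be its fractional conversion, so ξ = X.
Moles: n_D = 1 − X; n_C = X; n_B = X.
Summing: n_T = 1 + X.
Mole fractions y_i = n_i/n_T; K = p_C p_B / (p_D) with p_i = y_i·P.
Substituting and setting equal to 3.91 atm gives a polynomial in X; the root in (0,1) is X = 0.856.

X = 0.856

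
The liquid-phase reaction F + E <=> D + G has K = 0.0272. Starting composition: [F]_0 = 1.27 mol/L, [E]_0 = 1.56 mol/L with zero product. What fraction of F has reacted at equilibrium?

Let X = conversion of F; extent ξ = 1.27·X mol/L.
Concentrations: [F] = 1.27 − 1.27X; [E] = 1.56 − 1.27X; [D] = 1.27X; [G] = 1.27X.
K = [D] [G] / ([F] [E]).
This equals 0.0272 at X = 0.157 (the root in 0 < X < 1).

X = 0.157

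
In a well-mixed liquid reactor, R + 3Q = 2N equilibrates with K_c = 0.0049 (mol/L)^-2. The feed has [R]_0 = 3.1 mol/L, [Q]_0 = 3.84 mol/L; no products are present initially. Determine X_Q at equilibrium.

X = 0.232

Let X = conversion of Q; extent ξ = 3.84X/3 mol/L.
Concentrations: [R] = 3.1 − 1.28X; [Q] = 3.84 − 3.84X; [N] = 2.56X.
K_c = [N]^2 / ([R] [Q]^3).
Setting equal to 0.0049 and solving for X on (0,1) gives X = 0.232.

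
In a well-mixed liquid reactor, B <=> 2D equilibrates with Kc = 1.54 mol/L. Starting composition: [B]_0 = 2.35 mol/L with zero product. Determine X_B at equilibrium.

X = 0.331

Let X = conversion of B; extent ξ = 2.35·X mol/L.
Concentrations: [B] = 2.35 − 2.35X; [D] = 4.7X.
Kc = [D]^2 / ([B]).
Setting equal to 1.54 and solving for X on (0,1) gives X = 0.331.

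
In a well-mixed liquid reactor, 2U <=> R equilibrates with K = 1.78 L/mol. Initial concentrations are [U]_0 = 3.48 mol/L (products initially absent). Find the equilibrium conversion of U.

Let X = conversion of U; extent ξ = 3.48X/2 mol/L.
Concentrations: [U] = 3.48 − 3.48X; [R] = 1.74X.
K = [R] / ([U]^2).
Equating to 1.78 L/mol: the physical root is X = 0.753.

X = 0.753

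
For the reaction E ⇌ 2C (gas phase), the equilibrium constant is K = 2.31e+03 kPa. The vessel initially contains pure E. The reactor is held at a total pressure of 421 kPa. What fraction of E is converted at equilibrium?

Take 1 mol E as basis and let X be its fractional conversion, so ξ = X.
Moles: n_E = 1 − X; n_C = 2X.
Total moles n_T = 1 + X.
y_i = n_i/n_T, p_i = y_i·P. K = p_C^2 / (p_E).
This yields a degree-2 equation in X; solving on (0,1), X = 0.761.

X = 0.761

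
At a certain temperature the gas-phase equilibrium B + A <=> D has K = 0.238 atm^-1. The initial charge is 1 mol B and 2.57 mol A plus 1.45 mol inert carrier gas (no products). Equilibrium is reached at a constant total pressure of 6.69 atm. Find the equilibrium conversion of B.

X = 0.426

Let X = conversion of B (basis 1 mol B); extent of reaction ξ = X.
At extent ξ: n_B = 1 − X; n_A = 2.57 − X; n_D = X; n_I = 1.45 (inert).
Total moles n_T = 5.02 − X.
y_i = n_i/n_T, p_i = y_i·P. K = p_D / (p_B p_A).
This yields a degree-2 equation in X; solving on (0,1), X = 0.426.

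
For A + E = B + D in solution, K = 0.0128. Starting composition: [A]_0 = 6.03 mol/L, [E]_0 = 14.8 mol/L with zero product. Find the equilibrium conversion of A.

X = 0.157

Let X = conversion of A; extent ξ = 6.03·X mol/L.
Concentrations: [A] = 6.03 − 6.03X; [E] = 14.8 − 6.03X; [B] = 6.03X; [D] = 6.03X.
K = [B] [D] / ([A] [E]).
Solving K = 0.0128 for X ∈ (0,1): X = 0.157.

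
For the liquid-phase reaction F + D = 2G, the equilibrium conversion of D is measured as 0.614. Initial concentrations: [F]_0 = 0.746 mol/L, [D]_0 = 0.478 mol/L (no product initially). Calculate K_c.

Let X = conversion of D.
Concentrations: [F] = 0.746 − 0.478X; [D] = 0.478 − 0.478X; [G] = 0.956X.
At X = 0.614: [F] = 0.453, [D] = 0.185, [G] = 0.587.
K_c = [G]^2 / ([F] [D]) = 4.13.

K_c = 4.13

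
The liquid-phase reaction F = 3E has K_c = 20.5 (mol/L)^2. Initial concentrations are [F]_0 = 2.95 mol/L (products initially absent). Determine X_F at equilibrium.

X = 0.378

Let X = conversion of F; extent ξ = 2.95·X mol/L.
Concentrations: [F] = 2.95 − 2.95X; [E] = 8.85X.
K_c = [E]^3 / ([F]).
Solving K_c = 20.5 for X ∈ (0,1): X = 0.378.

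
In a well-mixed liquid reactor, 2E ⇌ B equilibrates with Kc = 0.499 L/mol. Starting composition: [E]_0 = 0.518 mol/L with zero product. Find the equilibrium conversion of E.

Let X = conversion of E; extent ξ = 0.518X/2 mol/L.
Concentrations: [E] = 0.518 − 0.518X; [B] = 0.259X.
Kc = [B] / ([E]^2).
Setting equal to 0.499 and solving for X on (0,1) gives X = 0.273.

X = 0.273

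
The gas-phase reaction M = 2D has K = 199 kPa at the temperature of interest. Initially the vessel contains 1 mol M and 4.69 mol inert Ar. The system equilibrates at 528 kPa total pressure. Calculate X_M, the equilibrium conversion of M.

X = 0.527

Basis: 1 mol M initially; let X = conversion of M. Extent ξ = X.
Mole table: n_M = 1 − X; n_D = 2X; n_I = 4.69 (inert).
n_T = Σnᵢ = 5.69 + X.
Mole fractions y_i = n_i/n_T; K = p_D^2 / (p_M) with p_i = y_i·P.
Equating to 199 kPa and solving on 0 < X < 1: X = 0.527.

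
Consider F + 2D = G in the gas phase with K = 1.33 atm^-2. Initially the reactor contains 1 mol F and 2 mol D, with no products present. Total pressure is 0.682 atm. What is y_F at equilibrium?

Take 1 mol F as basis and let X be its fractional conversion, so ξ = X.
At extent ξ: n_F = 1 − X; n_D = 2 − 2X; n_G = X.
n_T = Σnᵢ = 3 − 2X.
y_i = n_i/n_T, p_i = y_i·P. K = p_G / (p_F p_D^2).
Substituting and setting equal to 1.33 atm^-2 gives a polynomial in X; the root in (0,1) is X = 0.191.
Then n_F = 0.809, n_T = 2.62, so y_F = 0.309.

y_F = 0.309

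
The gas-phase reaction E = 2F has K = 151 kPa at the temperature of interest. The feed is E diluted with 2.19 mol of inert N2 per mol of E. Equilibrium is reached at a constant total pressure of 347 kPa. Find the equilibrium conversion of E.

X = 0.462

Take 1 mol E as basis and let X be its fractional conversion, so ξ = X.
Mole table: n_E = 1 − X; n_F = 2X; n_I = 2.19 (inert).
Summing: n_T = 3.19 + X.
y_i = n_i/n_T, p_i = y_i·P. K = p_F^2 / (p_E).
This yields a degree-2 equation in X; solving on (0,1), X = 0.462.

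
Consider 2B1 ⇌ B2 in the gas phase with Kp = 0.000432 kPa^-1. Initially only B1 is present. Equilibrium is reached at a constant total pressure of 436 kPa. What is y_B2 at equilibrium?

Basis: 1 mol B1 initially; let X = conversion of B1. Extent ξ = 0.5X.
Species balance: n_B1 = 1 − X; n_B2 = 0.5X.
Total moles n_T = 1 − 0.5X.
y_i = n_i/n_T, p_i = y_i·P. Kp = p_B2 / (p_B1^2).
Substituting and setting equal to 0.000432 kPa^-1 gives a polynomial in X; the root in (0,1) is X = 0.245.
Then n_B2 = 0.122, n_T = 0.878, so y_B2 = 0.139.

y_B2 = 0.139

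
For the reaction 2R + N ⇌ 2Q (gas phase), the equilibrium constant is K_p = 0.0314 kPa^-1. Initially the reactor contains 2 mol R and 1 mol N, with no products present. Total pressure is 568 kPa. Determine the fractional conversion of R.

X = 0.626

Basis: 2 mol R initially; let X = conversion of R. Extent ξ = X.
At extent ξ: n_R = 2 − 2X; n_N = 1 − X; n_Q = 2X.
Total moles n_T = 3 − X.
Mole fractions y_i = n_i/n_T; K_p = p_Q^2 / (p_R^2 p_N) with p_i = y_i·P.
Substituting and setting equal to 0.0314 kPa^-1 gives a polynomial in X; the root in (0,1) is X = 0.626.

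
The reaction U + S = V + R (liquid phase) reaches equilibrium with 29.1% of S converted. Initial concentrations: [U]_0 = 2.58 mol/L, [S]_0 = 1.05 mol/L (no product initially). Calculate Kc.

Kc = 0.0551

Let X = conversion of S.
Concentrations: [U] = 2.58 − 1.05X; [S] = 1.05 − 1.05X; [V] = 1.05X; [R] = 1.05X.
At X = 0.291: [U] = 2.27, [S] = 0.744, [V] = 0.306, [R] = 0.306.
Kc = [V] [R] / ([U] [S]) = 0.0551.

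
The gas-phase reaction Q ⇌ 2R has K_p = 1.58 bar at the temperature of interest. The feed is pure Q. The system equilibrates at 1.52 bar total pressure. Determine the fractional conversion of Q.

X = 0.454

Let X = conversion of Q (basis 1 mol Q); extent of reaction ξ = X.
Species balance: n_Q = 1 − X; n_R = 2X.
Total moles n_T = 1 + X.
Mole fractions y_i = n_i/n_T; K_p = p_R^2 / (p_Q) with p_i = y_i·P.
Equating to 1.58 bar and solving on 0 < X < 1: X = 0.454.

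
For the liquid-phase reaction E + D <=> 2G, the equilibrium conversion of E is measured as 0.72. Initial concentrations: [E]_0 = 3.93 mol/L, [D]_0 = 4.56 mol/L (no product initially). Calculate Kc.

Let X = conversion of E.
Concentrations: [E] = 3.93 − 3.93X; [D] = 4.56 − 3.93X; [G] = 7.86X.
At X = 0.72: [E] = 1.1, [D] = 1.73, [G] = 5.66.
Kc = [G]^2 / ([E] [D]) = 16.8.

Kc = 16.8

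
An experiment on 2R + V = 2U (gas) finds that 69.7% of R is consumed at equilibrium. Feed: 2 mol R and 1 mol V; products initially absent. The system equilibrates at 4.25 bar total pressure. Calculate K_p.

K_p = 9.46 bar^-1

Basis: 2 mol R initially; let X = conversion of R. Extent ξ = X.
Moles: n_R = 2 − 2X; n_V = 1 − X; n_U = 2X.
Total moles n_T = 3 − X.
At X = 0.697: n_R = 0.606, n_V = 0.303, n_U = 1.39, n_T = 2.3.
p_i = (n_i/n_T)·P. K_p = p_U^2 / (p_R^2 p_V) = 9.46 bar^-1.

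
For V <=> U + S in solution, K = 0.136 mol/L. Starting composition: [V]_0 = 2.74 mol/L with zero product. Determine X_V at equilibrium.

X = 0.199

Let X = conversion of V; extent ξ = 2.74·X mol/L.
Concentrations: [V] = 2.74 − 2.74X; [U] = 2.74X; [S] = 2.74X.
K = [U] [S] / ([V]).
This equals 0.136 at X = 0.199 (the root in 0 < X < 1).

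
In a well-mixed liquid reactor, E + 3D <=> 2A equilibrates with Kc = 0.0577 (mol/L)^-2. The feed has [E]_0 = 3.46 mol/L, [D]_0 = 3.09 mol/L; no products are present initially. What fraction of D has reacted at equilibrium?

X = 0.449

Let X = conversion of D; extent ξ = 3.09X/3 mol/L.
Concentrations: [E] = 3.46 − 1.03X; [D] = 3.09 − 3.09X; [A] = 2.06X.
Kc = [A]^2 / ([E] [D]^3).
This equals 0.0577 at X = 0.449 (the root in 0 < X < 1).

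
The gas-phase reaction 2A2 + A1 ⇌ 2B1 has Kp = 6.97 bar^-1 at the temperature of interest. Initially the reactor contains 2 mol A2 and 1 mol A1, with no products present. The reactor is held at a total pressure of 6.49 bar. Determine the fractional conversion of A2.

X = 0.706

Basis: 2 mol A2 initially; let X = conversion of A2. Extent ξ = X.
Mole table: n_A2 = 2 − 2X; n_A1 = 1 − X; n_B1 = 2X.
Total moles n_T = 3 − X.
With p_i = (n_i/n_T)P, Kp = p_B1^2 / (p_A2^2 p_A1).
This yields a degree-3 equation in X; solving on (0,1), X = 0.706.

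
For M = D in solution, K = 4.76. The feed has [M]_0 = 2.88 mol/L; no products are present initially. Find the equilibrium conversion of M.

Let X = conversion of M; extent ξ = 2.88·X mol/L.
Concentrations: [M] = 2.88 − 2.88X; [D] = 2.88X.
K = [D] / ([M]).
Setting equal to 4.76 and solving for X on (0,1) gives X = 0.826.

X = 0.826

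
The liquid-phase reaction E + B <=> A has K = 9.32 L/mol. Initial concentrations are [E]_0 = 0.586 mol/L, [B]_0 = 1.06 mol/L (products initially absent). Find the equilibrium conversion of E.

X = 0.841

Let X = conversion of E; extent ξ = 0.586·X mol/L.
Concentrations: [E] = 0.586 − 0.586X; [B] = 1.06 − 0.586X; [A] = 0.586X.
K = [A] / ([E] [B]).
Solving K = 9.32 for X ∈ (0,1): X = 0.841.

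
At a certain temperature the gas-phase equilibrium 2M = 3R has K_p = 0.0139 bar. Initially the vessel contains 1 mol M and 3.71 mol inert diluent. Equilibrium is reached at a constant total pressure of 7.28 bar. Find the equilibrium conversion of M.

X = 0.127

Basis: 1 mol M initially; let X = conversion of M. Extent ξ = 0.5X.
At extent ξ: n_M = 1 − X; n_R = 1.5X; n_I = 3.71 (inert).
Summing: n_T = 4.71 + 0.5X.
Mole fractions y_i = n_i/n_T; K_p = p_R^3 / (p_M^2) with p_i = y_i·P.
Substituting and setting equal to 0.0139 bar gives a polynomial in X; the root in (0,1) is X = 0.127.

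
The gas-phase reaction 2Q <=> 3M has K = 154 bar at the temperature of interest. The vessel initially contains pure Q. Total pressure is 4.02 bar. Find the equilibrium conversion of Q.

X = 0.816

Let X = conversion of Q (basis 1 mol Q); extent of reaction ξ = 0.5X.
Mole table: n_Q = 1 − X; n_M = 1.5X.
n_T = Σnᵢ = 1 + 0.5X.
y_i = n_i/n_T, p_i = y_i·P. K = p_M^3 / (p_Q^2).
Setting this equal to 154 bar and taking the physical root (0 < X < 1) gives X = 0.816.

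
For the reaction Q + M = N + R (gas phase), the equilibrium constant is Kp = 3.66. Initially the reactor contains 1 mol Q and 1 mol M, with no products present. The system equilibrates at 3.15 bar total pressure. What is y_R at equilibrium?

Let X = conversion of Q (basis 1 mol Q); extent of reaction ξ = X.
At extent ξ: n_Q = 1 − X; n_M = 1 − X; n_N = X; n_R = X.
n_T stays at 2 (no change in mole number).
Mole fractions y_i = n_i/n_T; Kp = p_N p_R / (p_Q p_M) with p_i = y_i·P.
Equating to 3.66 and solving on 0 < X < 1: X = 0.657.
Then n_R = 0.657, n_T = 2, so y_R = 0.328.

y_R = 0.328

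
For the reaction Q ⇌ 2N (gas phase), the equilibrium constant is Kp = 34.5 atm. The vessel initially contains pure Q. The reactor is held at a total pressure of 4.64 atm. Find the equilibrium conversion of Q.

X = 0.806

Take 1 mol Q as basis and let X be its fractional conversion, so ξ = X.
Species balance: n_Q = 1 − X; n_N = 2X.
Summing: n_T = 1 + X.
Mole fractions y_i = n_i/n_T; Kp = p_N^2 / (p_Q) with p_i = y_i·P.
Setting this equal to 34.5 atm and taking the physical root (0 < X < 1) gives X = 0.806.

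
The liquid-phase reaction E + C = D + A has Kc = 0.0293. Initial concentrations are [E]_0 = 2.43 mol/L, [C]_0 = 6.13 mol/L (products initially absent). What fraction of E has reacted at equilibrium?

Let X = conversion of E; extent ξ = 2.43·X mol/L.
Concentrations: [E] = 2.43 − 2.43X; [C] = 6.13 − 2.43X; [D] = 2.43X; [A] = 2.43X.
Kc = [D] [A] / ([E] [C]).
Setting equal to 0.0293 and solving for X on (0,1) gives X = 0.228.

X = 0.228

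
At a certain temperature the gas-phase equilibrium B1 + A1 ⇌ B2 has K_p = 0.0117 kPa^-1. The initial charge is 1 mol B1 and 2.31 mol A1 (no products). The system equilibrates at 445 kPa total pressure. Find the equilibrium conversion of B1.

X = 0.760

Take 1 mol B1 as basis and let X be its fractional conversion, so ξ = X.
At extent ξ: n_B1 = 1 − X; n_A1 = 2.31 − X; n_B2 = X.
Total moles n_T = 3.31 − X.
Mole fractions y_i = n_i/n_T; K_p = p_B2 / (p_B1 p_A1) with p_i = y_i·P.
Substituting and setting equal to 0.0117 kPa^-1 gives a polynomial in X; the root in (0,1) is X = 0.760.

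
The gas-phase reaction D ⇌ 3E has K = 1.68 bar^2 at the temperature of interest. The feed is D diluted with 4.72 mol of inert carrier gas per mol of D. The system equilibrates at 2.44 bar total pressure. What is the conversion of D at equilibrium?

X = 0.589

Take 1 mol D as basis and let X be its fractional conversion, so ξ = X.
Species balance: n_D = 1 − X; n_E = 3X; n_I = 4.72 (inert).
Summing: n_T = 5.72 + 2X.
With p_i = (n_i/n_T)P, K = p_E^3 / (p_D).
Substituting and setting equal to 1.68 bar^2 gives a polynomial in X; the root in (0,1) is X = 0.589.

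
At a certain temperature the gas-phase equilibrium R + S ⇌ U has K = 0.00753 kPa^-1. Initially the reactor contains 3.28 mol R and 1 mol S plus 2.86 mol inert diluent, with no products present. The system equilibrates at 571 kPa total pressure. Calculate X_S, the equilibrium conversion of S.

Let X = conversion of S (basis 1 mol S); extent of reaction ξ = X.
Moles: n_R = 3.28 − X; n_S = 1 − X; n_U = X; n_I = 2.86 (inert).
Summing: n_T = 7.14 − X.
y_i = n_i/n_T, p_i = y_i·P. K = p_U / (p_R p_S).
Substituting and setting equal to 0.00753 kPa^-1 gives a polynomial in X; the root in (0,1) is X = 0.636.

X = 0.636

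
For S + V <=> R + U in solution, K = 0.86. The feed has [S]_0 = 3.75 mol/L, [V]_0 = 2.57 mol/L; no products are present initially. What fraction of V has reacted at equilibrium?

Let X = conversion of V; extent ξ = 2.57·X mol/L.
Concentrations: [S] = 3.75 − 2.57X; [V] = 2.57 − 2.57X; [R] = 2.57X; [U] = 2.57X.
K = [R] [U] / ([S] [V]).
Setting equal to 0.86 and solving for X on (0,1) gives X = 0.572.

X = 0.572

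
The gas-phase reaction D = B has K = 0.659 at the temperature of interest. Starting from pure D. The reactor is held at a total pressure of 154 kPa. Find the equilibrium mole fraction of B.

y_B = 0.397

Basis: 1 mol D initially; let X = conversion of D. Extent ξ = X.
At extent ξ: n_D = 1 − X; n_B = X.
Since Δν = 0, n_T = 1 throughout.
With p_i = (n_i/n_T)P, K = p_B / (p_D).
Setting this equal to 0.659 and taking the physical root (0 < X < 1) gives X = 0.397.
Then n_B = 0.397, n_T = 1, so y_B = 0.397.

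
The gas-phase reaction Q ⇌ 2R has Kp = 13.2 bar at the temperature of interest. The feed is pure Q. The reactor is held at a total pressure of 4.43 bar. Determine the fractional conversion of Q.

Take 1 mol Q as basis and let X be its fractional conversion, so ξ = X.
At extent ξ: n_Q = 1 − X; n_R = 2X.
n_T = Σnᵢ = 1 + X.
y_i = n_i/n_T, p_i = y_i·P. Kp = p_R^2 / (p_Q).
Setting this equal to 13.2 bar and taking the physical root (0 < X < 1) gives X = 0.653.

X = 0.653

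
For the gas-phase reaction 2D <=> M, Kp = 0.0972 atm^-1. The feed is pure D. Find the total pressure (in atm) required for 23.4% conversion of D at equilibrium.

P = 1.81 atm

Take 1 mol D as basis and let X be its fractional conversion, so ξ = 0.5X.
Mole table: n_D = 1 − X; n_M = 0.5X.
n_T = Σnᵢ = 1 − 0.5X.
Kp = p_M / (p_D^2) with p_i = (n_i/n_T)·P.
At X = 0.234: the mole-fraction product g(X) = Π y_i^ν_i = 0.1761. Since Kp = g(X)·P^{-1}, P = (g/Kp)^(1/1) = (0.1761/0.0972)^(1/1) = 1.81 atm.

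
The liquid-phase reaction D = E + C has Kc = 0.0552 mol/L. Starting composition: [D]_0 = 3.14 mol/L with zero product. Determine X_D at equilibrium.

X = 0.124

Let X = conversion of D; extent ξ = 3.14·X mol/L.
Concentrations: [D] = 3.14 − 3.14X; [E] = 3.14X; [C] = 3.14X.
Kc = [E] [C] / ([D]).
Solving Kc = 0.0552 for X ∈ (0,1): X = 0.124.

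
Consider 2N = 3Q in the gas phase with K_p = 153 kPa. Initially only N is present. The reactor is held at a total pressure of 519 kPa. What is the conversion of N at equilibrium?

Let X = conversion of N (basis 1 mol N); extent of reaction ξ = 0.5X.
At extent ξ: n_N = 1 − X; n_Q = 1.5X.
n_T = Σnᵢ = 1 + 0.5X.
y_i = n_i/n_T, p_i = y_i·P. K_p = p_Q^3 / (p_N^2).
Equating to 153 kPa and solving on 0 < X < 1: X = 0.351.

X = 0.351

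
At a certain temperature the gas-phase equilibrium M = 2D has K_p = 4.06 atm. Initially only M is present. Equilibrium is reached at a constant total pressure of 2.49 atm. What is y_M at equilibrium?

y_M = 0.300

Let X = conversion of M (basis 1 mol M); extent of reaction ξ = X.
At extent ξ: n_M = 1 − X; n_D = 2X.
Summing: n_T = 1 + X.
y_i = n_i/n_T, p_i = y_i·P. K_p = p_D^2 / (p_M).
Setting this equal to 4.06 atm and taking the physical root (0 < X < 1) gives X = 0.538.
Then n_M = 0.462, n_T = 1.54, so y_M = 0.300.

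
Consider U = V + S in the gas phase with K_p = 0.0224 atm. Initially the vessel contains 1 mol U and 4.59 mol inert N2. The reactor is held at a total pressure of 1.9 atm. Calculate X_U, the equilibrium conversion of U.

X = 0.230

Let X = conversion of U (basis 1 mol U); extent of reaction ξ = X.
Moles: n_U = 1 − X; n_V = X; n_S = X; n_I = 4.59 (inert).
n_T = Σnᵢ = 5.59 + X.
y_i = n_i/n_T, p_i = y_i·P. K_p = p_V p_S / (p_U).
This yields a degree-2 equation in X; solving on (0,1), X = 0.230.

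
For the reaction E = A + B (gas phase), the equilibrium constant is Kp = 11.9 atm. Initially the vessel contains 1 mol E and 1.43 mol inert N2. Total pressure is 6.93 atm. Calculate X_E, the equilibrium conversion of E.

X = 0.867

Basis: 1 mol E initially; let X = conversion of E. Extent ξ = X.
Mole table: n_E = 1 − X; n_A = X; n_B = X; n_I = 1.43 (inert).
n_T = Σnᵢ = 2.43 + X.
Mole fractions y_i = n_i/n_T; Kp = p_A p_B / (p_E) with p_i = y_i·P.
Substituting and setting equal to 11.9 atm gives a polynomial in X; the root in (0,1) is X = 0.867.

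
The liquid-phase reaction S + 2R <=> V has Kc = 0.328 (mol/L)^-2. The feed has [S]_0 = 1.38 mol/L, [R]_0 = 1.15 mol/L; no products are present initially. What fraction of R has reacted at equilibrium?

Let X = conversion of R; extent ξ = 1.15X/2 mol/L.
Concentrations: [S] = 1.38 − 0.575X; [R] = 1.15 − 1.15X; [V] = 0.575X.
Kc = [V] / ([S] [R]^2).
This equals 0.328 at X = 0.361 (the root in 0 < X < 1).

X = 0.361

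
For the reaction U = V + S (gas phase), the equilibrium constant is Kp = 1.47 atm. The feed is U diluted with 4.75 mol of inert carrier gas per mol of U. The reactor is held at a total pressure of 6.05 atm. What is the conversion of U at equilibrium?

Basis: 1 mol U initially; let X = conversion of U. Extent ξ = X.
At extent ξ: n_U = 1 − X; n_V = X; n_S = X; n_I = 4.75 (inert).
n_T = Σnᵢ = 5.75 + X.
Mole fractions y_i = n_i/n_T; Kp = p_V p_S / (p_U) with p_i = y_i·P.
Setting this equal to 1.47 atm and taking the physical root (0 < X < 1) gives X = 0.693.

X = 0.693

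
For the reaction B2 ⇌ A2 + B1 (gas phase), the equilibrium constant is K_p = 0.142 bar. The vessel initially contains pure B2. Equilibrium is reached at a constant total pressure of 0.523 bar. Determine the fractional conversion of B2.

Let X = conversion of B2 (basis 1 mol B2); extent of reaction ξ = X.
Species balance: n_B2 = 1 − X; n_A2 = X; n_B1 = X.
Summing: n_T = 1 + X.
y_i = n_i/n_T, p_i = y_i·P. K_p = p_A2 p_B1 / (p_B2).
Substituting and setting equal to 0.142 bar gives a polynomial in X; the root in (0,1) is X = 0.462.

X = 0.462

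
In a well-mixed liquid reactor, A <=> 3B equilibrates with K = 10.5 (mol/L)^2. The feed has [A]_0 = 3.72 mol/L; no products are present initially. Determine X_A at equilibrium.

X = 0.273

Let X = conversion of A; extent ξ = 3.72·X mol/L.
Concentrations: [A] = 3.72 − 3.72X; [B] = 11.2X.
K = [B]^3 / ([A]).
Solving K = 10.5 for X ∈ (0,1): X = 0.273.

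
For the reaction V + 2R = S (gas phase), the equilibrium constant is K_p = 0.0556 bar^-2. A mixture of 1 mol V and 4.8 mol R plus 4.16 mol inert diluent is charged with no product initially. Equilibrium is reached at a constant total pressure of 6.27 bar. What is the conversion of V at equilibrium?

X = 0.305

Basis: 1 mol V initially; let X = conversion of V. Extent ξ = X.
At extent ξ: n_V = 1 − X; n_R = 4.8 − 2X; n_S = X; n_I = 4.16 (inert).
Summing: n_T = 9.96 − 2X.
With p_i = (n_i/n_T)P, K_p = p_S / (p_V p_R^2).
Setting this equal to 0.0556 bar^-2 and taking the physical root (0 < X < 1) gives X = 0.305.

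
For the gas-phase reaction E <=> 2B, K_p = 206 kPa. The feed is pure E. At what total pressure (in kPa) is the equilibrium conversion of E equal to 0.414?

P = 249 kPa

Take 1 mol E as basis and let X be its fractional conversion, so ξ = X.
Moles: n_E = 1 − X; n_B = 2X.
Total moles n_T = 1 + X.
K_p = p_B^2 / (p_E) with p_i = (n_i/n_T)·P.
At X = 0.414: the mole-fraction product g(X) = Π y_i^ν_i = 0.8274. Since K_p = g(X)·P^{1}, P = (K_p/g)^(1/1) = (206/0.8274)^(1/1) = 249 kPa.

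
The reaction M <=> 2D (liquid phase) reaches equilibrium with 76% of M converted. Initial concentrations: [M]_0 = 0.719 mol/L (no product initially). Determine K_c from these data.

K_c = 6.92 mol/L

Let X = conversion of M.
Concentrations: [M] = 0.719 − 0.719X; [D] = 1.44X.
At X = 0.76: [M] = 0.173, [D] = 1.09.
K_c = [D]^2 / ([M]) = 6.92 mol/L.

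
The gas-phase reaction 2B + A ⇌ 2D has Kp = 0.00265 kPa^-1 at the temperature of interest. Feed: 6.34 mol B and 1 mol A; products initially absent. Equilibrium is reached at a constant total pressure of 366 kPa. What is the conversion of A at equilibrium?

X = 0.608

Let X = conversion of A (basis 1 mol A); extent of reaction ξ = X.
Species balance: n_B = 6.34 − 2X; n_A = 1 − X; n_D = 2X.
n_T = Σnᵢ = 7.34 − X.
y_i = n_i/n_T, p_i = y_i·P. Kp = p_D^2 / (p_B^2 p_A).
Equating to 0.00265 kPa^-1 and solving on 0 < X < 1: X = 0.608.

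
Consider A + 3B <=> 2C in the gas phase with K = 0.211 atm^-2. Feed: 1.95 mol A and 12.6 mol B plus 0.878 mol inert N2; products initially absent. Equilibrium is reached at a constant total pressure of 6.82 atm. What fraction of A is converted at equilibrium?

X = 0.827

Basis: 1.95 mol A initially; let X = conversion of A. Extent ξ = 1.95X.
Species balance: n_A = 1.95 − 1.95X; n_B = 12.6 − 5.85X; n_C = 3.9X; n_I = 0.878 (inert).
Summing: n_T = 15.4 − 3.9X.
y_i = n_i/n_T, p_i = y_i·P. K = p_C^2 / (p_A p_B^3).
Substituting and setting equal to 0.211 atm^-2 gives a polynomial in X; the root in (0,1) is X = 0.827.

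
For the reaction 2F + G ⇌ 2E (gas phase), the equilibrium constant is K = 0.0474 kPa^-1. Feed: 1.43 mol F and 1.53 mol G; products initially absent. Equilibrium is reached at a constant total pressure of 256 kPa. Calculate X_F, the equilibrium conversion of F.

X = 0.693

Basis: 1.43 mol F initially; let X = conversion of F. Extent ξ = 0.715X.
Mole table: n_F = 1.43 − 1.43X; n_G = 1.53 − 0.715X; n_E = 1.43X.
n_T = Σnᵢ = 2.96 − 0.715X.
With p_i = (n_i/n_T)P, K = p_E^2 / (p_F^2 p_G).
Equating to 0.0474 kPa^-1 and solving on 0 < X < 1: X = 0.693.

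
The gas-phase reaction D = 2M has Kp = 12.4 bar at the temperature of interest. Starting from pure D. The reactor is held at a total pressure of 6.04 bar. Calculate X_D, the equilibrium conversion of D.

X = 0.582

Basis: 1 mol D initially; let X = conversion of D. Extent ξ = X.
Moles: n_D = 1 − X; n_M = 2X.
n_T = Σnᵢ = 1 + X.
Mole fractions y_i = n_i/n_T; Kp = p_M^2 / (p_D) with p_i = y_i·P.
This yields a degree-2 equation in X; solving on (0,1), X = 0.582.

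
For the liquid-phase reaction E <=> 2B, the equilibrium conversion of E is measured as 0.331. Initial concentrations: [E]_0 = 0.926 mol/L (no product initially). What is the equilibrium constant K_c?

K_c = 0.607 mol/L

Let X = conversion of E.
Concentrations: [E] = 0.926 − 0.926X; [B] = 1.85X.
At X = 0.331: [E] = 0.619, [B] = 0.613.
K_c = [B]^2 / ([E]) = 0.607 mol/L.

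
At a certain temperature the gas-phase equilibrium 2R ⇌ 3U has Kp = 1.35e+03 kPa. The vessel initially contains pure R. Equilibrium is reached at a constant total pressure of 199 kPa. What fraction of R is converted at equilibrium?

Take 1 mol R as basis and let X be its fractional conversion, so ξ = 0.5X.
Species balance: n_R = 1 − X; n_U = 1.5X.
Summing: n_T = 1 + 0.5X.
y_i = n_i/n_T, p_i = y_i·P. Kp = p_U^3 / (p_R^2).
Setting this equal to 1.35e+03 kPa and taking the physical root (0 < X < 1) gives X = 0.667.

X = 0.667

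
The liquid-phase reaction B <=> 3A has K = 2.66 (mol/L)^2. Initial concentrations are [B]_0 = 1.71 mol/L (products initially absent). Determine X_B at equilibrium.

Let X = conversion of B; extent ξ = 1.71·X mol/L.
Concentrations: [B] = 1.71 − 1.71X; [A] = 5.13X.
K = [A]^3 / ([B]).
Solving K = 2.66 for X ∈ (0,1): X = 0.288.

X = 0.288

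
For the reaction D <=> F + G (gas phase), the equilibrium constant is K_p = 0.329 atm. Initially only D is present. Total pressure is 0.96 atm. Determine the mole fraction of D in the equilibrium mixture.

Let X = conversion of D (basis 1 mol D); extent of reaction ξ = X.
Species balance: n_D = 1 − X; n_F = X; n_G = X.
Total moles n_T = 1 + X.
y_i = n_i/n_T, p_i = y_i·P. K_p = p_F p_G / (p_D).
Substituting and setting equal to 0.329 atm gives a polynomial in X; the root in (0,1) is X = 0.505.
Then n_D = 0.495, n_T = 1.51, so y_D = 0.329.

y_D = 0.329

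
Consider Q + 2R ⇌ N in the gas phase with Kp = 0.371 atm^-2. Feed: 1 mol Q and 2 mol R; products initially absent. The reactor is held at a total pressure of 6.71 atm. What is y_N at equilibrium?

y_N = 0.438

Let X = conversion of Q (basis 1 mol Q); extent of reaction ξ = X.
Moles: n_Q = 1 − X; n_R = 2 − 2X; n_N = X.
n_T = Σnᵢ = 3 − 2X.
Mole fractions y_i = n_i/n_T; Kp = p_N / (p_Q p_R^2) with p_i = y_i·P.
Setting this equal to 0.371 atm^-2 and taking the physical root (0 < X < 1) gives X = 0.701.
Then n_N = 0.701, n_T = 1.6, so y_N = 0.438.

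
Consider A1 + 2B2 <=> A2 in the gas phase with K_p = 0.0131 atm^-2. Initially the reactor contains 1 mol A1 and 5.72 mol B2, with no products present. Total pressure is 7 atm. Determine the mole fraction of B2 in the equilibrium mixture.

Take 1 mol A1 as basis and let X be its fractional conversion, so ξ = X.
Moles: n_A1 = 1 − X; n_B2 = 5.72 − 2X; n_A2 = X.
n_T = Σnᵢ = 6.72 − 2X.
y_i = n_i/n_T, p_i = y_i·P. K_p = p_A2 / (p_A1 p_B2^2).
Setting this equal to 0.0131 atm^-2 and taking the physical root (0 < X < 1) gives X = 0.310.
Then n_B2 = 5.1, n_T = 6.1, so y_B2 = 0.836.

y_B2 = 0.836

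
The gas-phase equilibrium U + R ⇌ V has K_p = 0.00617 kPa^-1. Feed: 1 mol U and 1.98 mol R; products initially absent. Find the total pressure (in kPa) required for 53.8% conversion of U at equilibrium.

P = 320 kPa

Basis: 1 mol U initially; let X = conversion of U. Extent ξ = X.
At extent ξ: n_U = 1 − X; n_R = 1.98 − X; n_V = X.
Summing: n_T = 2.98 − X.
K_p = p_V / (p_U p_R) with p_i = (n_i/n_T)·P.
At X = 0.538: the mole-fraction product g(X) = Π y_i^ν_i = 1.972. Since K_p = g(X)·P^{-1}, P = (g/K_p)^(1/1) = (1.972/0.00617)^(1/1) = 320 kPa.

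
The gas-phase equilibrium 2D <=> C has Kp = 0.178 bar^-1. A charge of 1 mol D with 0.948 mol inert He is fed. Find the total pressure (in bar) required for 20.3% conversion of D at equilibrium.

Basis: 1 mol D initially; let X = conversion of D. Extent ξ = 0.5X.
Moles: n_D = 1 − X; n_C = 0.5X; n_I = 0.948 (inert).
n_T = Σnᵢ = 1.95 − 0.5X.
Kp = p_C / (p_D^2) with p_i = (n_i/n_T)·P.
At X = 0.203: the mole-fraction product g(X) = Π y_i^ν_i = 0.2951. Since Kp = g(X)·P^{-1}, P = (g/Kp)^(1/1) = (0.2951/0.178)^(1/1) = 1.66 bar.

P = 1.66 bar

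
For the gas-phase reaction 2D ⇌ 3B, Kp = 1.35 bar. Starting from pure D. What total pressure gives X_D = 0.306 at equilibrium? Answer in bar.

Let X = conversion of D (basis 1 mol D); extent of reaction ξ = 0.5X.
Moles: n_D = 1 − X; n_B = 1.5X.
Summing: n_T = 1 + 0.5X.
Kp = p_B^3 / (p_D^2) with p_i = (n_i/n_T)·P.
At X = 0.306: the mole-fraction product g(X) = Π y_i^ν_i = 0.1741. Since Kp = g(X)·P^{1}, P = (Kp/g)^(1/1) = (1.35/0.1741)^(1/1) = 7.75 bar.

P = 7.75 bar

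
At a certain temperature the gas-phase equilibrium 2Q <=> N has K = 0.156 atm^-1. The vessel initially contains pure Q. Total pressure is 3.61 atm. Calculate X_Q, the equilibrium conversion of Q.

Take 1 mol Q as basis and let X be its fractional conversion, so ξ = 0.5X.
At extent ξ: n_Q = 1 − X; n_N = 0.5X.
n_T = Σnᵢ = 1 − 0.5X.
Mole fractions y_i = n_i/n_T; K = p_N / (p_Q^2) with p_i = y_i·P.
Substituting and setting equal to 0.156 atm^-1 gives a polynomial in X; the root in (0,1) is X = 0.446.

X = 0.446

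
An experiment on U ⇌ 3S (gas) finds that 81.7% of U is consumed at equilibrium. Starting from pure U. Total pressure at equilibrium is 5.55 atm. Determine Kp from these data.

Take 1 mol U as basis and let X be its fractional conversion, so ξ = X.
Species balance: n_U = 1 − X; n_S = 3X.
Summing: n_T = 1 + 2X.
At X = 0.817: n_U = 0.183, n_S = 2.45, n_T = 2.63.
p_i = (n_i/n_T)·P. Kp = p_S^3 / (p_U) = 357 atm^2.

Kp = 357 atm^2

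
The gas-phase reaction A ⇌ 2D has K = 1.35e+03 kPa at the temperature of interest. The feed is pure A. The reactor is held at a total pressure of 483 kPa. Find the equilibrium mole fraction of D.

y_D = 0.781

Let X = conversion of A (basis 1 mol A); extent of reaction ξ = X.
Mole table: n_A = 1 − X; n_D = 2X.
n_T = Σnᵢ = 1 + X.
y_i = n_i/n_T, p_i = y_i·P. K = p_D^2 / (p_A).
This yields a degree-2 equation in X; solving on (0,1), X = 0.641.
Then n_D = 1.28, n_T = 1.64, so y_D = 0.781.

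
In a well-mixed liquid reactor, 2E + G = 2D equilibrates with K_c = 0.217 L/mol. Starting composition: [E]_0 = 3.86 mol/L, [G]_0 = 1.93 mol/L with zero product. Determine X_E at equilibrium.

X = 0.344

Let X = conversion of E; extent ξ = 3.86X/2 mol/L.
Concentrations: [E] = 3.86 − 3.86X; [G] = 1.93 − 1.93X; [D] = 3.86X.
K_c = [D]^2 / ([E]^2 [G]).
Solving K_c = 0.217 for X ∈ (0,1): X = 0.344.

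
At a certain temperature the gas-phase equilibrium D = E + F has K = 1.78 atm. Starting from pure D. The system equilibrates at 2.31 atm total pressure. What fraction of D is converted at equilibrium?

X = 0.660

Basis: 1 mol D initially; let X = conversion of D. Extent ξ = X.
Mole table: n_D = 1 − X; n_E = X; n_F = X.
Total moles n_T = 1 + X.
With p_i = (n_i/n_T)P, K = p_E p_F / (p_D).
Substituting and setting equal to 1.78 atm gives a polynomial in X; the root in (0,1) is X = 0.660.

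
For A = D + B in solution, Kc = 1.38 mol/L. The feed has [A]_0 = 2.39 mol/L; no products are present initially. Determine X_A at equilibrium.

Let X = conversion of A; extent ξ = 2.39·X mol/L.
Concentrations: [A] = 2.39 − 2.39X; [D] = 2.39X; [B] = 2.39X.
Kc = [D] [B] / ([A]).
Solving Kc = 1.38 for X ∈ (0,1): X = 0.524.

X = 0.524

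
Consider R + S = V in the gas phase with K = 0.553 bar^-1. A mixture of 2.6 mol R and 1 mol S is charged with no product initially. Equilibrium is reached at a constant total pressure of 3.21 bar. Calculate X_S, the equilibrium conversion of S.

X = 0.544

Basis: 1 mol S initially; let X = conversion of S. Extent ξ = X.
At extent ξ: n_R = 2.6 − X; n_S = 1 − X; n_V = X.
Total moles n_T = 3.6 − X.
Mole fractions y_i = n_i/n_T; K = p_V / (p_R p_S) with p_i = y_i·P.
Setting this equal to 0.553 bar^-1 and taking the physical root (0 < X < 1) gives X = 0.544.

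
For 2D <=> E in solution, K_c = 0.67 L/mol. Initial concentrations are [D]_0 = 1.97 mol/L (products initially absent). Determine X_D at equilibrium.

Let X = conversion of D; extent ξ = 1.97X/2 mol/L.
Concentrations: [D] = 1.97 − 1.97X; [E] = 0.985X.
K_c = [E] / ([D]^2).
Solving K_c = 0.67 for X ∈ (0,1): X = 0.545.

X = 0.545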